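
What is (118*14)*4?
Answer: 6608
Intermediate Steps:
(118*14)*4 = 1652*4 = 6608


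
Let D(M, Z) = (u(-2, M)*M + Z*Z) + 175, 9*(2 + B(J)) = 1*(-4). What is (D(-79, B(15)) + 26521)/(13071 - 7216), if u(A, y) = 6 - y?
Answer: 323789/94851 ≈ 3.4137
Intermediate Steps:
B(J) = -22/9 (B(J) = -2 + (1*(-4))/9 = -2 + (1/9)*(-4) = -2 - 4/9 = -22/9)
D(M, Z) = 175 + Z**2 + M*(6 - M) (D(M, Z) = ((6 - M)*M + Z*Z) + 175 = (M*(6 - M) + Z**2) + 175 = (Z**2 + M*(6 - M)) + 175 = 175 + Z**2 + M*(6 - M))
(D(-79, B(15)) + 26521)/(13071 - 7216) = ((175 + (-22/9)**2 - 1*(-79)*(-6 - 79)) + 26521)/(13071 - 7216) = ((175 + 484/81 - 1*(-79)*(-85)) + 26521)/5855 = ((175 + 484/81 - 6715) + 26521)*(1/5855) = (-529256/81 + 26521)*(1/5855) = (1618945/81)*(1/5855) = 323789/94851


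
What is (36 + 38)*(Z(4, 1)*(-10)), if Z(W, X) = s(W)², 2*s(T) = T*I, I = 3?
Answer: -26640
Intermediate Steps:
s(T) = 3*T/2 (s(T) = (T*3)/2 = (3*T)/2 = 3*T/2)
Z(W, X) = 9*W²/4 (Z(W, X) = (3*W/2)² = 9*W²/4)
(36 + 38)*(Z(4, 1)*(-10)) = (36 + 38)*(((9/4)*4²)*(-10)) = 74*(((9/4)*16)*(-10)) = 74*(36*(-10)) = 74*(-360) = -26640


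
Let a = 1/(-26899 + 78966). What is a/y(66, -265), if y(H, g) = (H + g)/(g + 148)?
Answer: 117/10361333 ≈ 1.1292e-5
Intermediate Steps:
y(H, g) = (H + g)/(148 + g)
a = 1/52067 ≈ 1.9206e-5
a/y(66, -265) = 1/(52067*(((66 - 265)/(148 - 265)))) = 1/(52067*((-199/(-117)))) = 1/(52067*((-1/117*(-199)))) = 1/(52067*(199/117)) = (1/52067)*(117/199) = 117/10361333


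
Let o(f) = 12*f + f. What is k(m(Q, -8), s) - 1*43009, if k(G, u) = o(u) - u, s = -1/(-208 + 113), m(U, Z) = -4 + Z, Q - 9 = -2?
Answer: -4085843/95 ≈ -43009.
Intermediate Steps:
Q = 7 (Q = 9 - 2 = 7)
o(f) = 13*f
s = 1/95 (s = -1/(-95) = -1*(-1/95) = 1/95 ≈ 0.010526)
k(G, u) = 12*u (k(G, u) = 13*u - u = 12*u)
k(m(Q, -8), s) - 1*43009 = 12*(1/95) - 1*43009 = 12/95 - 43009 = -4085843/95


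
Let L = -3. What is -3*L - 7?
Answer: 2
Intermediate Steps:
-3*L - 7 = -3*(-3) - 7 = 9 - 7 = 2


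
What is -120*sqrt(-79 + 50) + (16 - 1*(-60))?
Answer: 76 - 120*I*sqrt(29) ≈ 76.0 - 646.22*I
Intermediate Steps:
-120*sqrt(-79 + 50) + (16 - 1*(-60)) = -120*I*sqrt(29) + (16 + 60) = -120*I*sqrt(29) + 76 = 76 - 120*I*sqrt(29)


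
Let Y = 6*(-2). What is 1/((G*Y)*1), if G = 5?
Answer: -1/60 ≈ -0.016667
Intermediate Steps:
Y = -12
1/((G*Y)*1) = 1/((5*(-12))*1) = 1/(-60*1) = 1/(-60) = -1/60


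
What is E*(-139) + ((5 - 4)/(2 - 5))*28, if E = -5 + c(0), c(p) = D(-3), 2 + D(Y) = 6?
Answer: 389/3 ≈ 129.67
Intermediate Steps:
D(Y) = 4 (D(Y) = -2 + 6 = 4)
c(p) = 4
E = -1 (E = -5 + 4 = -1)
E*(-139) + ((5 - 4)/(2 - 5))*28 = -1*(-139) + ((5 - 4)/(2 - 5))*28 = 139 + (1/(-3))*28 = 139 + (1*(-⅓))*28 = 139 - ⅓*28 = 139 - 28/3 = 389/3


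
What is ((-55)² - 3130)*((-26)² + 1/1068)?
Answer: -25268915/356 ≈ -70980.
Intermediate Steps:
((-55)² - 3130)*((-26)² + 1/1068) = (3025 - 3130)*(676 + 1/1068) = -105*721969/1068 = -25268915/356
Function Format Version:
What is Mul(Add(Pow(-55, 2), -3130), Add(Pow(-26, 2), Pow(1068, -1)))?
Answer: Rational(-25268915, 356) ≈ -70980.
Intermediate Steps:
Mul(Add(Pow(-55, 2), -3130), Add(Pow(-26, 2), Pow(1068, -1))) = Mul(Add(3025, -3130), Add(676, Rational(1, 1068))) = Mul(-105, Rational(721969, 1068)) = Rational(-25268915, 356)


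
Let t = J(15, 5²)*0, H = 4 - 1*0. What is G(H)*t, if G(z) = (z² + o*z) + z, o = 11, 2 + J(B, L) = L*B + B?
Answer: 0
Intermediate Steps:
H = 4 (H = 4 + 0 = 4)
J(B, L) = -2 + B + B*L (J(B, L) = -2 + (L*B + B) = -2 + (B*L + B) = -2 + (B + B*L) = -2 + B + B*L)
t = 0 (t = (-2 + 15 + 15*5²)*0 = (-2 + 15 + 15*25)*0 = (-2 + 15 + 375)*0 = 388*0 = 0)
G(z) = z² + 12*z (G(z) = (z² + 11*z) + z = z² + 12*z)
G(H)*t = (4*(12 + 4))*0 = (4*16)*0 = 64*0 = 0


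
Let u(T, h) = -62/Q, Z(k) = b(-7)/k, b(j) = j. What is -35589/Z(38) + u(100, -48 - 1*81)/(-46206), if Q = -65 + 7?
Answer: 1812156717851/9379818 ≈ 1.9320e+5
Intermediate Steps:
Q = -58
Z(k) = -7/k
u(T, h) = 31/29 (u(T, h) = -62/(-58) = -62*(-1/58) = 31/29)
-35589/Z(38) + u(100, -48 - 1*81)/(-46206) = -35589/((-7/38)) + (31/29)/(-46206) = -35589/((-7*1/38)) + (31/29)*(-1/46206) = -35589/(-7/38) - 31/1339974 = -35589*(-38/7) - 31/1339974 = 1352382/7 - 31/1339974 = 1812156717851/9379818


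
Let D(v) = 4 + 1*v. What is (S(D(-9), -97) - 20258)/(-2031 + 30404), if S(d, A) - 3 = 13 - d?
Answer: -20237/28373 ≈ -0.71325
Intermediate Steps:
D(v) = 4 + v
S(d, A) = 16 - d (S(d, A) = 3 + (13 - d) = 16 - d)
(S(D(-9), -97) - 20258)/(-2031 + 30404) = ((16 - (4 - 9)) - 20258)/(-2031 + 30404) = ((16 - 1*(-5)) - 20258)/28373 = ((16 + 5) - 20258)*(1/28373) = (21 - 20258)*(1/28373) = -20237*1/28373 = -20237/28373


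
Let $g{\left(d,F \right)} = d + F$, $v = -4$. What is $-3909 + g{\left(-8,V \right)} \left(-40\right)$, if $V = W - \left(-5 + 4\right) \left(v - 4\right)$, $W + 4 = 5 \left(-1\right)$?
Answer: $-2909$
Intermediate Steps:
$W = -9$ ($W = -4 + 5 \left(-1\right) = -4 - 5 = -9$)
$V = -17$ ($V = -9 - \left(-5 + 4\right) \left(-4 - 4\right) = -9 - \left(-1\right) \left(-8\right) = -9 - 8 = -17$)
$g{\left(d,F \right)} = F + d$
$-3909 + g{\left(-8,V \right)} \left(-40\right) = -3909 + \left(-17 - 8\right) \left(-40\right) = -3909 - -1000 = -3909 + 1000 = -2909$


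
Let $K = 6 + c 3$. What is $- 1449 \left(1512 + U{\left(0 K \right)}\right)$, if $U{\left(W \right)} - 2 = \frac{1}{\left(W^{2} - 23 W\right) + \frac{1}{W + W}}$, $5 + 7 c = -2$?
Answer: $-2193786$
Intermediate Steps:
$c = -1$ ($c = - \frac{5}{7} + \frac{1}{7} \left(-2\right) = - \frac{5}{7} - \frac{2}{7} = -1$)
$K = 3$ ($K = 6 - 3 = 3$)
$U{\left(W \right)} = 2 + \frac{1}{W^{2} + \frac{1}{2 W} - 23 W}$ ($U{\left(W \right)} = 2 + \frac{1}{\left(W^{2} - 23 W\right) + \frac{1}{W + W}} = 2 + \frac{1}{\left(W^{2} - 23 W\right) + \frac{1}{2 W}} = 2 + \frac{1}{W^{2} + \frac{1}{2 W} - 23 W}$)
$- 1449 \left(1512 + U{\left(0 K \right)}\right) = - 1449 \left(1512 + \frac{2 \left(1 + 0 \cdot 3 - 46 \left(0 \cdot 3\right)^{2} + 2 \left(0 \cdot 3\right)^{3}\right)}{1 - 46 \left(0 \cdot 3\right)^{2} + 2 \left(0 \cdot 3\right)^{3}}\right) = - 1449 \left(1512 + \frac{2 \left(1 + 0 - 46 \cdot 0^{2} + 2 \cdot 0^{3}\right)}{1 - 46 \cdot 0^{2} + 2 \cdot 0^{3}}\right) = - 1449 \left(1512 + \frac{2 \left(1 + 0 - 0 + 2 \cdot 0\right)}{1 - 0 + 2 \cdot 0}\right) = - 1449 \left(1512 + \frac{2 \left(1 + 0 + 0 + 0\right)}{1 + 0 + 0}\right) = - 1449 \left(1512 + 2 \cdot 1^{-1} \cdot 1\right) = - 1449 \left(1512 + 2 \cdot 1 \cdot 1\right) = - 1449 \left(1512 + 2\right) = \left(-1449\right) 1514 = -2193786$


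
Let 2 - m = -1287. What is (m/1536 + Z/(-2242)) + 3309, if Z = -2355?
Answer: 5700875113/1721856 ≈ 3310.9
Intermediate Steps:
m = 1289 (m = 2 - 1*(-1287) = 2 + 1287 = 1289)
(m/1536 + Z/(-2242)) + 3309 = (1289/1536 - 2355/(-2242)) + 3309 = (1289*(1/1536) - 2355*(-1/2242)) + 3309 = (1289/1536 + 2355/2242) + 3309 = 3253609/1721856 + 3309 = 5700875113/1721856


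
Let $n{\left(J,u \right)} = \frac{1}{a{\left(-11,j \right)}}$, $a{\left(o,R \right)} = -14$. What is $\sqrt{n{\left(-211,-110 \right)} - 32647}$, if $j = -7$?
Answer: $\frac{i \sqrt{6398826}}{14} \approx 180.69 i$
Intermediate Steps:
$n{\left(J,u \right)} = - \frac{1}{14}$ ($n{\left(J,u \right)} = \frac{1}{-14} = - \frac{1}{14}$)
$\sqrt{n{\left(-211,-110 \right)} - 32647} = \sqrt{- \frac{1}{14} - 32647} = \sqrt{- \frac{457059}{14}} = \frac{i \sqrt{6398826}}{14}$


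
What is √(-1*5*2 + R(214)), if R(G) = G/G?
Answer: 3*I ≈ 3.0*I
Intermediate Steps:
R(G) = 1
√(-1*5*2 + R(214)) = √(-1*5*2 + 1) = √(-5*2 + 1) = √(-10 + 1) = √(-9) = 3*I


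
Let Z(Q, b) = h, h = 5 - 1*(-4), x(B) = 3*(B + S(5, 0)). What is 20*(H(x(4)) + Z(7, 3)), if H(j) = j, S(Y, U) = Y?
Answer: 720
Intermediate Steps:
x(B) = 15 + 3*B (x(B) = 3*(B + 5) = 3*(5 + B) = 15 + 3*B)
h = 9 (h = 5 + 4 = 9)
Z(Q, b) = 9
20*(H(x(4)) + Z(7, 3)) = 20*((15 + 3*4) + 9) = 20*((15 + 12) + 9) = 20*(27 + 9) = 20*36 = 720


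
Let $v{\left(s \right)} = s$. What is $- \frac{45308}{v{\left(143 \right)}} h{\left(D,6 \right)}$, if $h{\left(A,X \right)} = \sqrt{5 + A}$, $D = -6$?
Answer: $- \frac{45308 i}{143} \approx - 316.84 i$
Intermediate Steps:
$- \frac{45308}{v{\left(143 \right)}} h{\left(D,6 \right)} = - \frac{45308}{143} \sqrt{5 - 6} = \left(-45308\right) \frac{1}{143} \sqrt{-1} = - \frac{45308 i}{143}$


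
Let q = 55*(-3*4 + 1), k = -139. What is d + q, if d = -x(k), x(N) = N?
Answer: -466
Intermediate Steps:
q = -605 (q = 55*(-12 + 1) = 55*(-11) = -605)
d = 139 (d = -1*(-139) = 139)
d + q = 139 - 605 = -466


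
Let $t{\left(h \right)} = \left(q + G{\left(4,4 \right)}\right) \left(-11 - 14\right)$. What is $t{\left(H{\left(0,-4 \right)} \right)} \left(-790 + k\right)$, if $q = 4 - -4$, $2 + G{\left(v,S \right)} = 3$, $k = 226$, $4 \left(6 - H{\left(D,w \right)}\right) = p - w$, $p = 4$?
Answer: $126900$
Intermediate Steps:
$H{\left(D,w \right)} = 5 + \frac{w}{4}$ ($H{\left(D,w \right)} = 6 - \frac{4 - w}{4} = 6 + \left(-1 + \frac{w}{4}\right) = 5 + \frac{w}{4}$)
$G{\left(v,S \right)} = 1$ ($G{\left(v,S \right)} = -2 + 3 = 1$)
$q = 8$ ($q = 4 + 4 = 8$)
$t{\left(h \right)} = -225$ ($t{\left(h \right)} = \left(8 + 1\right) \left(-11 - 14\right) = 9 \left(-25\right) = -225$)
$t{\left(H{\left(0,-4 \right)} \right)} \left(-790 + k\right) = - 225 \left(-790 + 226\right) = \left(-225\right) \left(-564\right) = 126900$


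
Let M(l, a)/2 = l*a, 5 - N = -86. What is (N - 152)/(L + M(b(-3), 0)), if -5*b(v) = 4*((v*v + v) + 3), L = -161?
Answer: 61/161 ≈ 0.37888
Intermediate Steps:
N = 91 (N = 5 - 1*(-86) = 5 + 86 = 91)
b(v) = -12/5 - 4*v/5 - 4*v²/5 (b(v) = -4*((v*v + v) + 3)/5 = -4*((v² + v) + 3)/5 = -4*((v + v²) + 3)/5 = -4*(3 + v + v²)/5 = -(12 + 4*v + 4*v²)/5 = -12/5 - 4*v/5 - 4*v²/5)
M(l, a) = 2*a*l (M(l, a) = 2*(l*a) = 2*(a*l) = 2*a*l)
(N - 152)/(L + M(b(-3), 0)) = (91 - 152)/(-161 + 2*0*(-12/5 - ⅘*(-3) - ⅘*(-3)²)) = -61/(-161 + 2*0*(-12/5 + 12/5 - ⅘*9)) = -61/(-161 + 2*0*(-12/5 + 12/5 - 36/5)) = -61/(-161 + 2*0*(-36/5)) = -61/(-161 + 0) = -61/(-161) = -61*(-1/161) = 61/161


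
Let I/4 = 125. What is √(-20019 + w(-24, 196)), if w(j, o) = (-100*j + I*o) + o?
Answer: 3*√8953 ≈ 283.86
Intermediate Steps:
I = 500 (I = 4*125 = 500)
w(j, o) = -100*j + 501*o (w(j, o) = (-100*j + 500*o) + o = -100*j + 501*o)
√(-20019 + w(-24, 196)) = √(-20019 + (-100*(-24) + 501*196)) = √(-20019 + (2400 + 98196)) = √(-20019 + 100596) = √80577 = 3*√8953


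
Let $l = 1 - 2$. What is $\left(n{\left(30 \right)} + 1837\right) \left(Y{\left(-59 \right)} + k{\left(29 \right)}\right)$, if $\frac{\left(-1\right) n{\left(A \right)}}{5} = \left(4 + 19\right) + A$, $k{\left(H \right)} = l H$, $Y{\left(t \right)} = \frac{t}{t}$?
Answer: $-44016$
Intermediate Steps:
$l = -1$
$Y{\left(t \right)} = 1$
$k{\left(H \right)} = - H$
$n{\left(A \right)} = -115 - 5 A$ ($n{\left(A \right)} = - 5 \left(\left(4 + 19\right) + A\right) = - 5 \left(23 + A\right) = -115 - 5 A$)
$\left(n{\left(30 \right)} + 1837\right) \left(Y{\left(-59 \right)} + k{\left(29 \right)}\right) = \left(\left(-115 - 150\right) + 1837\right) \left(1 - 29\right) = \left(-265 + 1837\right) \left(-28\right) = 1572 \left(-28\right) = -44016$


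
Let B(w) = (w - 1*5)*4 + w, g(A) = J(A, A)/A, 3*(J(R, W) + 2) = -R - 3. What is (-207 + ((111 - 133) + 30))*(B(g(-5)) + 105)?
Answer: -51541/3 ≈ -17180.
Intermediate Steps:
J(R, W) = -3 - R/3 (J(R, W) = -2 + (-R - 3)/3 = -2 + (-3 - R)/3 = -2 + (-1 - R/3) = -3 - R/3)
g(A) = (-3 - A/3)/A
B(w) = -20 + 5*w (B(w) = (w - 5)*4 + w = (-5 + w)*4 + w = (-20 + 4*w) + w = -20 + 5*w)
(-207 + ((111 - 133) + 30))*(B(g(-5)) + 105) = (-207 + ((111 - 133) + 30))*((-20 + 5*((⅓)*(-9 - 1*(-5))/(-5))) + 105) = (-207 + (-22 + 30))*((-20 + 5*((⅓)*(-⅕)*(-9 + 5))) + 105) = (-207 + 8)*((-20 + 5*((⅓)*(-⅕)*(-4))) + 105) = -199*((-20 + 5*(4/15)) + 105) = -199*((-20 + 4/3) + 105) = -199*(-56/3 + 105) = -199*259/3 = -51541/3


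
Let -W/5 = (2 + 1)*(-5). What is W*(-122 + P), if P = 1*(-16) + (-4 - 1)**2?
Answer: -8475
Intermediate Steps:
W = 75 (W = -5*(2 + 1)*(-5) = -15*(-5) = -5*(-15) = 75)
P = 9 (P = -16 + (-5)**2 = -16 + 25 = 9)
W*(-122 + P) = 75*(-122 + 9) = 75*(-113) = -8475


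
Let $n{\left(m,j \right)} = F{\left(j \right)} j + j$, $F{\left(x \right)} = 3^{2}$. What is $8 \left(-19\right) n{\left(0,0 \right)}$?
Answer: $0$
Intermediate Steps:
$F{\left(x \right)} = 9$
$n{\left(m,j \right)} = 10 j$ ($n{\left(m,j \right)} = 9 j + j = 10 j$)
$8 \left(-19\right) n{\left(0,0 \right)} = 8 \left(-19\right) 10 \cdot 0 = \left(-152\right) 0 = 0$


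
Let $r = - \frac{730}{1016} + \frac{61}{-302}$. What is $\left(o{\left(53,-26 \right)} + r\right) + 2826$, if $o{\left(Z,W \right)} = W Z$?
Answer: $\frac{111002575}{76708} \approx 1447.1$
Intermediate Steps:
$r = - \frac{70609}{76708}$ ($r = \left(-730\right) \frac{1}{1016} + 61 \left(- \frac{1}{302}\right) = - \frac{365}{508} - \frac{61}{302} = - \frac{70609}{76708} \approx -0.92049$)
$\left(o{\left(53,-26 \right)} + r\right) + 2826 = \left(\left(-26\right) 53 - \frac{70609}{76708}\right) + 2826 = \left(-1378 - \frac{70609}{76708}\right) + 2826 = - \frac{105774233}{76708} + 2826 = \frac{111002575}{76708}$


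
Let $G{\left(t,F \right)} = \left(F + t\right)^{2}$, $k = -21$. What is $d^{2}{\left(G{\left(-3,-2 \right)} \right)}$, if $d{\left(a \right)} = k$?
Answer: $441$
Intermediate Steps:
$d{\left(a \right)} = -21$
$d^{2}{\left(G{\left(-3,-2 \right)} \right)} = \left(-21\right)^{2} = 441$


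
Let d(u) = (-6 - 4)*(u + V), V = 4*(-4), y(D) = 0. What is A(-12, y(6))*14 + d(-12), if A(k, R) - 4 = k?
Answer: 168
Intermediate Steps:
V = -16
A(k, R) = 4 + k
d(u) = 160 - 10*u (d(u) = (-6 - 4)*(u - 16) = -10*(-16 + u) = 160 - 10*u)
A(-12, y(6))*14 + d(-12) = (4 - 12)*14 + (160 - 10*(-12)) = -8*14 + (160 + 120) = -112 + 280 = 168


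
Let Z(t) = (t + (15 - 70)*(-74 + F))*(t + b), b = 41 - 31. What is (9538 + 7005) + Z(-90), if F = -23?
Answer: -403057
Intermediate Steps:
b = 10
Z(t) = (10 + t)*(5335 + t) (Z(t) = (t + (15 - 70)*(-74 - 23))*(t + 10) = (t - 55*(-97))*(10 + t) = (t + 5335)*(10 + t) = (5335 + t)*(10 + t) = (10 + t)*(5335 + t))
(9538 + 7005) + Z(-90) = (9538 + 7005) + (53350 + (-90)² + 5345*(-90)) = 16543 + (53350 + 8100 - 481050) = 16543 - 419600 = -403057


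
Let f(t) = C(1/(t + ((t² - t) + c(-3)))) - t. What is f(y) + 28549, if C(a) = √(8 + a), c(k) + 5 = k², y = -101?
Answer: 28650 + √833146405/10205 ≈ 28653.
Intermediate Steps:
c(k) = -5 + k²
f(t) = √(8 + 1/(4 + t²)) - t (f(t) = √(8 + 1/(t + ((t² - t) + (-5 + (-3)²)))) - t = √(8 + 1/(t + ((t² - t) + (-5 + 9)))) - t = √(8 + 1/(t + ((t² - t) + 4))) - t = √(8 + 1/(t + (4 + t² - t))) - t = √(8 + 1/(4 + t²)) - t)
f(y) + 28549 = (√((33 + 8*(-101)²)/(4 + (-101)²)) - 1*(-101)) + 28549 = (√((33 + 8*10201)/(4 + 10201)) + 101) + 28549 = (√((33 + 81608)/10205) + 101) + 28549 = (√((1/10205)*81641) + 101) + 28549 = (√(81641/10205) + 101) + 28549 = (√833146405/10205 + 101) + 28549 = (101 + √833146405/10205) + 28549 = 28650 + √833146405/10205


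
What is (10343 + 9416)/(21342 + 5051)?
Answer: 19759/26393 ≈ 0.74865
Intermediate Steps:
(10343 + 9416)/(21342 + 5051) = 19759/26393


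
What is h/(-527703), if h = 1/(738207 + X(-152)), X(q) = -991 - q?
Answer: -1/389111305704 ≈ -2.5700e-12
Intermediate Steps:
h = 1/737368 (h = 1/(738207 + (-991 - 1*(-152))) = 1/(738207 + (-991 + 152)) = 1/(738207 - 839) = 1/737368 ≈ 1.3562e-6)
h/(-527703) = (1/737368)/(-527703) = (1/737368)*(-1/527703) = -1/389111305704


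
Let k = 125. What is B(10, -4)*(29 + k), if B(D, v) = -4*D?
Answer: -6160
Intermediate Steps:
B(10, -4)*(29 + k) = (-4*10)*(29 + 125) = -40*154 = -6160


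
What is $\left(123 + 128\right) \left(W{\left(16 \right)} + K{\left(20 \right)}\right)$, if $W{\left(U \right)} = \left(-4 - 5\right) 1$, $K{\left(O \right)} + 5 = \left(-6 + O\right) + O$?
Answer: $5020$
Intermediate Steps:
$K{\left(O \right)} = -11 + 2 O$ ($K{\left(O \right)} = -5 + \left(\left(-6 + O\right) + O\right) = -5 + \left(-6 + 2 O\right) = -11 + 2 O$)
$W{\left(U \right)} = -9$ ($W{\left(U \right)} = \left(-9\right) 1 = -9$)
$\left(123 + 128\right) \left(W{\left(16 \right)} + K{\left(20 \right)}\right) = \left(123 + 128\right) \left(-9 + \left(-11 + 2 \cdot 20\right)\right) = 251 \left(-9 + \left(-11 + 40\right)\right) = 251 \left(-9 + 29\right) = 251 \cdot 20 = 5020$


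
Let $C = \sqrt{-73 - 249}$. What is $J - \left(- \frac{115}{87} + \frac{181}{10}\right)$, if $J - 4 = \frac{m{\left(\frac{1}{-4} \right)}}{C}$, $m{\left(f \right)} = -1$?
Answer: $- \frac{11117}{870} + \frac{i \sqrt{322}}{322} \approx -12.778 + 0.055728 i$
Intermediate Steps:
$C = i \sqrt{322}$ ($C = \sqrt{-322} = i \sqrt{322} \approx 17.944 i$)
$J = 4 + \frac{i \sqrt{322}}{322}$ ($J = 4 - \frac{1}{i \sqrt{322}} = 4 - - \frac{i \sqrt{322}}{322} = 4 + \frac{i \sqrt{322}}{322} \approx 4.0 + 0.055728 i$)
$J - \left(- \frac{115}{87} + \frac{181}{10}\right) = \left(4 + \frac{i \sqrt{322}}{322}\right) - \left(- \frac{115}{87} + \frac{181}{10}\right) = \left(4 + \frac{i \sqrt{322}}{322}\right) - \left(\frac{181}{10} + \frac{115}{-87}\right) = \left(4 + \frac{i \sqrt{322}}{322}\right) - \frac{14597}{870} = - \frac{11117}{870} + \frac{i \sqrt{322}}{322}$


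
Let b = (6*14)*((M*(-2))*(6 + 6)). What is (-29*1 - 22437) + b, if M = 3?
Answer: -28514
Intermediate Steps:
b = -6048 (b = (6*14)*((3*(-2))*(6 + 6)) = 84*(-6*12) = 84*(-72) = -6048)
(-29*1 - 22437) + b = (-29*1 - 22437) - 6048 = (-29 - 22437) - 6048 = -22466 - 6048 = -28514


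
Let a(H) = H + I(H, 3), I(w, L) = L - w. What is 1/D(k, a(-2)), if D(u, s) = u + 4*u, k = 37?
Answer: 1/185 ≈ 0.0054054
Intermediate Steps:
a(H) = 3 (a(H) = H + (3 - H) = 3)
D(u, s) = 5*u
1/D(k, a(-2)) = 1/(5*37) = 1/185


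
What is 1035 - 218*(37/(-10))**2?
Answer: -97471/50 ≈ -1949.4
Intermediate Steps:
1035 - 218*(37/(-10))**2 = 1035 - 218*(37*(-1/10))**2 = 1035 - 218*(-37/10)**2 = 1035 - 218*1369/100 = 1035 - 149221/50 = -97471/50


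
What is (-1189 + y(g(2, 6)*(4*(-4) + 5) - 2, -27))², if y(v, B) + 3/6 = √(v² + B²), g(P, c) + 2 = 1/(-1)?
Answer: 5666401/4 - 30927*√10 ≈ 1.3188e+6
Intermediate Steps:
g(P, c) = -3 (g(P, c) = -2 + 1/(-1) = -2 - 1 = -3)
y(v, B) = -½ + √(B² + v²) (y(v, B) = -½ + √(v² + B²) = -½ + √(B² + v²))
(-1189 + y(g(2, 6)*(4*(-4) + 5) - 2, -27))² = (-1189 + (-½ + √((-27)² + (-3*(4*(-4) + 5) - 2)²)))² = (-1189 + (-½ + √(729 + (-3*(-16 + 5) - 2)²)))² = (-1189 + (-½ + √(729 + (-3*(-11) - 2)²)))² = (-1189 + (-½ + √(729 + (33 - 2)²)))² = (-1189 + (-½ + √(729 + 31²)))² = (-1189 + (-½ + √(729 + 961)))² = (-1189 + (-½ + √1690))² = (-1189 + (-½ + 13*√10))² = (-2379/2 + 13*√10)²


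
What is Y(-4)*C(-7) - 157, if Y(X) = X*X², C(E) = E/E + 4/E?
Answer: -1291/7 ≈ -184.43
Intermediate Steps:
C(E) = 1 + 4/E
Y(X) = X³
Y(-4)*C(-7) - 157 = (-4)³*((4 - 7)/(-7)) - 157 = -(-64)*(-3)/7 - 157 = -64*3/7 - 157 = -192/7 - 157 = -1291/7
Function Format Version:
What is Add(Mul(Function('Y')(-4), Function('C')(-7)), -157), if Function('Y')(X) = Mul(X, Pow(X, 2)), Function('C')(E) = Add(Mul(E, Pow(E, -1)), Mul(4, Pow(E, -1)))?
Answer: Rational(-1291, 7) ≈ -184.43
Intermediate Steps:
Function('C')(E) = Add(1, Mul(4, Pow(E, -1)))
Function('Y')(X) = Pow(X, 3)
Add(Mul(Function('Y')(-4), Function('C')(-7)), -157) = Add(Mul(Pow(-4, 3), Mul(Pow(-7, -1), Add(4, -7))), -157) = Add(Mul(-64, Mul(Rational(-1, 7), -3)), -157) = Add(Mul(-64, Rational(3, 7)), -157) = Add(Rational(-192, 7), -157) = Rational(-1291, 7)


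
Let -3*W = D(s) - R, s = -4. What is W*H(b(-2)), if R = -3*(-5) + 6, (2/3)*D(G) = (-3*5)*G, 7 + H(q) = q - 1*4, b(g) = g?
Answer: 299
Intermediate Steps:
H(q) = -11 + q (H(q) = -7 + (q - 1*4) = -7 + (q - 4) = -7 + (-4 + q) = -11 + q)
D(G) = -45*G/2 (D(G) = 3*((-3*5)*G)/2 = 3*(-15*G)/2 = -45*G/2)
R = 21 (R = 15 + 6 = 21)
W = -23 (W = -(-45/2*(-4) - 1*21)/3 = -(90 - 21)/3 = -1/3*69 = -23)
W*H(b(-2)) = -23*(-11 - 2) = -23*(-13) = 299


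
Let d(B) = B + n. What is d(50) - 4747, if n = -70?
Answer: -4767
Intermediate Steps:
d(B) = -70 + B (d(B) = B - 70 = -70 + B)
d(50) - 4747 = (-70 + 50) - 4747 = -20 - 4747 = -4767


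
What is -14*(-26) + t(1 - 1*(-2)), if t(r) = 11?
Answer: 375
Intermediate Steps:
-14*(-26) + t(1 - 1*(-2)) = -14*(-26) + 11 = 364 + 11 = 375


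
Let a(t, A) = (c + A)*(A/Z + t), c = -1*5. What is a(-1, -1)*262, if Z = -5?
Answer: 6288/5 ≈ 1257.6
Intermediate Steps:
c = -5
a(t, A) = (-5 + A)*(t - A/5) (a(t, A) = (-5 + A)*(A/(-5) + t) = (-5 + A)*(A*(-⅕) + t) = (-5 + A)*(-A/5 + t) = (-5 + A)*(t - A/5))
a(-1, -1)*262 = (-1 - ⅕*(-1)² - (-5 - 1))*262 = (-1 - ⅕*1 - 1*(-6))*262 = (-1 - ⅕ + 6)*262 = (24/5)*262 = 6288/5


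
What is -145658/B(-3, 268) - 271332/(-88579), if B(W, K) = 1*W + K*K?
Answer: 6585095590/6361832359 ≈ 1.0351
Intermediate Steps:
B(W, K) = W + K²
-145658/B(-3, 268) - 271332/(-88579) = -145658/(-3 + 268²) - 271332/(-88579) = -145658/(-3 + 71824) - 271332*(-1/88579) = -145658/71821 + 271332/88579 = 6585095590/6361832359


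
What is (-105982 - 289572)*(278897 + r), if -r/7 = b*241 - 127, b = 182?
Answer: 10778055392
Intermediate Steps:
r = -306145 (r = -7*(182*241 - 127) = -7*(43862 - 127) = -7*43735 = -306145)
(-105982 - 289572)*(278897 + r) = (-105982 - 289572)*(278897 - 306145) = -395554*(-27248) = 10778055392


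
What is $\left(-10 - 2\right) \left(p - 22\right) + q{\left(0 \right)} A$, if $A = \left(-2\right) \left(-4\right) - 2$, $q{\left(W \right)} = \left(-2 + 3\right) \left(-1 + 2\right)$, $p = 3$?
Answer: $234$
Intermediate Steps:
$q{\left(W \right)} = 1$ ($q{\left(W \right)} = 1 \cdot 1 = 1$)
$A = 6$ ($A = 8 - 2 = 6$)
$\left(-10 - 2\right) \left(p - 22\right) + q{\left(0 \right)} A = \left(-10 - 2\right) \left(3 - 22\right) + 1 \cdot 6 = \left(-12\right) \left(-19\right) + 6 = 228 + 6 = 234$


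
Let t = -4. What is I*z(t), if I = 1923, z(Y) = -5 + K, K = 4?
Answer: -1923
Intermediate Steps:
z(Y) = -1 (z(Y) = -5 + 4 = -1)
I*z(t) = 1923*(-1) = -1923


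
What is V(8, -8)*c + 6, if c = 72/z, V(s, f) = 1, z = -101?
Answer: 534/101 ≈ 5.2871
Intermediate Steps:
c = -72/101 (c = 72/(-101) = 72*(-1/101) = -72/101 ≈ -0.71287)
V(8, -8)*c + 6 = 1*(-72/101) + 6 = -72/101 + 6 = 534/101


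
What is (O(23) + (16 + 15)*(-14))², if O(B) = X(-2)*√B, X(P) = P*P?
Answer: 188724 - 3472*√23 ≈ 1.7207e+5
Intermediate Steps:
X(P) = P²
O(B) = 4*√B (O(B) = (-2)²*√B = 4*√B)
(O(23) + (16 + 15)*(-14))² = (4*√23 + (16 + 15)*(-14))² = (4*√23 + 31*(-14))² = (4*√23 - 434)² = (-434 + 4*√23)²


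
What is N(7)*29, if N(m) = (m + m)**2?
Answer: 5684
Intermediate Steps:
N(m) = 4*m**2 (N(m) = (2*m)**2 = 4*m**2)
N(7)*29 = (4*7**2)*29 = (4*49)*29 = 196*29 = 5684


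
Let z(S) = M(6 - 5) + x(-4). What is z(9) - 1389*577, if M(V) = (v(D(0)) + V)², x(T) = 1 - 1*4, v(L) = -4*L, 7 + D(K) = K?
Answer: -800615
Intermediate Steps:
D(K) = -7 + K
x(T) = -3 (x(T) = 1 - 4 = -3)
M(V) = (28 + V)² (M(V) = (-4*(-7 + 0) + V)² = (-4*(-7) + V)² = (28 + V)²)
z(S) = 838 (z(S) = (28 + (6 - 5))² - 3 = (28 + 1)² - 3 = 29² - 3 = 841 - 3 = 838)
z(9) - 1389*577 = 838 - 1389*577 = 838 - 801453 = -800615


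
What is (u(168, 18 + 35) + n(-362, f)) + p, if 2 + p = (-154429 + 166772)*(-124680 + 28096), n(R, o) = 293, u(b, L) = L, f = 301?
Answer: -1192135968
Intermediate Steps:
p = -1192136314 (p = -2 + (-154429 + 166772)*(-124680 + 28096) = -2 + 12343*(-96584) = -2 - 1192136312 = -1192136314)
(u(168, 18 + 35) + n(-362, f)) + p = ((18 + 35) + 293) - 1192136314 = (53 + 293) - 1192136314 = 346 - 1192136314 = -1192135968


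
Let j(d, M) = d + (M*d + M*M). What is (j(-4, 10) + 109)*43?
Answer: 7095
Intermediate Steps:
j(d, M) = d + M**2 + M*d (j(d, M) = d + (M*d + M**2) = d + (M**2 + M*d) = d + M**2 + M*d)
(j(-4, 10) + 109)*43 = ((-4 + 10**2 + 10*(-4)) + 109)*43 = ((-4 + 100 - 40) + 109)*43 = (56 + 109)*43 = 165*43 = 7095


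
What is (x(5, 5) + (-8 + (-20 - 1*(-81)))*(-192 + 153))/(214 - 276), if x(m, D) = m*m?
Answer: 1021/31 ≈ 32.935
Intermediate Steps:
x(m, D) = m²
(x(5, 5) + (-8 + (-20 - 1*(-81)))*(-192 + 153))/(214 - 276) = (5² + (-8 + (-20 - 1*(-81)))*(-192 + 153))/(214 - 276) = (25 + (-8 + (-20 + 81))*(-39))/(-62) = (25 + (-8 + 61)*(-39))*(-1/62) = (25 + 53*(-39))*(-1/62) = (25 - 2067)*(-1/62) = -2042*(-1/62) = 1021/31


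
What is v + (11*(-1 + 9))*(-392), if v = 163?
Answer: -34333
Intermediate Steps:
v + (11*(-1 + 9))*(-392) = 163 + (11*(-1 + 9))*(-392) = 163 + (11*8)*(-392) = 163 + 88*(-392) = 163 - 34496 = -34333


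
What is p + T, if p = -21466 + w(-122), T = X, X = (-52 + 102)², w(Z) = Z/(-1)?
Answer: -18844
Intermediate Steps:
w(Z) = -Z (w(Z) = Z*(-1) = -Z)
X = 2500 (X = 50² = 2500)
T = 2500
p = -21344 (p = -21466 - 1*(-122) = -21466 + 122 = -21344)
p + T = -21344 + 2500 = -18844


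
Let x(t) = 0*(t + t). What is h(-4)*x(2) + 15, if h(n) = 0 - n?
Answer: 15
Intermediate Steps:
h(n) = -n
x(t) = 0 (x(t) = 0*(2*t) = 0)
h(-4)*x(2) + 15 = -1*(-4)*0 + 15 = 4*0 + 15 = 0 + 15 = 15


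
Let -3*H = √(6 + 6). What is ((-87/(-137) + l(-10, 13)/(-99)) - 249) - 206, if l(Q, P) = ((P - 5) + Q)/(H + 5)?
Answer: -145845694/320991 + 4*√3/7029 ≈ -454.36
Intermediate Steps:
H = -2*√3/3 (H = -√(6 + 6)/3 = -2*√3/3 ≈ -1.1547)
l(Q, P) = (-5 + P + Q)/(5 - 2*√3/3) (l(Q, P) = ((P - 5) + Q)/(-2*√3/3 + 5) = ((-5 + P) + Q)/(5 - 2*√3/3) = (-5 + P + Q)/(5 - 2*√3/3))
((-87/(-137) + l(-10, 13)/(-99)) - 249) - 206 = ((-87/(-137) + ((-5 + 13 - 10)/(5 - 2*√3/3))/(-99)) - 249) - 206 = ((-87*(-1/137) + (-2/(5 - 2*√3/3))*(-1/99)) - 249) - 206 = ((87/137 - 2/(5 - 2*√3/3)*(-1/99)) - 249) - 206 = ((87/137 + 2/(99*(5 - 2*√3/3))) - 249) - 206 = (-34026/137 + 2/(99*(5 - 2*√3/3))) - 206 = -62248/137 + 2/(99*(5 - 2*√3/3))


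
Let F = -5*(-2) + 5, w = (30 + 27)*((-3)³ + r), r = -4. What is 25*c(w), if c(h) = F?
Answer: 375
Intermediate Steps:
w = -1767 (w = (30 + 27)*((-3)³ - 4) = 57*(-27 - 4) = 57*(-31) = -1767)
F = 15 (F = 10 + 5 = 15)
c(h) = 15
25*c(w) = 25*15 = 375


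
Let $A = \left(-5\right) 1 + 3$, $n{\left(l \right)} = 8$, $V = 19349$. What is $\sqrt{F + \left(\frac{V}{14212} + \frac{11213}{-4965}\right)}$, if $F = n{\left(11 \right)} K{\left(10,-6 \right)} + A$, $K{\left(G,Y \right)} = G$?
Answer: $\frac{\sqrt{793186069996905}}{3207390} \approx 8.7808$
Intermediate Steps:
$A = -2$ ($A = -5 + 3 = -2$)
$F = 78$ ($F = 8 \cdot 10 - 2 = 80 - 2 = 78$)
$\sqrt{F + \left(\frac{V}{14212} + \frac{11213}{-4965}\right)} = \sqrt{78 + \left(\frac{19349}{14212} + \frac{11213}{-4965}\right)} = \sqrt{78 + \left(19349 \cdot \frac{1}{14212} + 11213 \left(- \frac{1}{4965}\right)\right)} = \sqrt{78 + \left(\frac{1759}{1292} - \frac{11213}{4965}\right)} = \sqrt{78 - \frac{5753761}{6414780}} = \sqrt{\frac{494599079}{6414780}} = \frac{\sqrt{793186069996905}}{3207390}$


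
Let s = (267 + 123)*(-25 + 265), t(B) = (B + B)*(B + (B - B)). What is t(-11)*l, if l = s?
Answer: 22651200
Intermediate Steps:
t(B) = 2*B² (t(B) = (2*B)*(B + 0) = (2*B)*B = 2*B²)
s = 93600 (s = 390*240 = 93600)
l = 93600
t(-11)*l = (2*(-11)²)*93600 = (2*121)*93600 = 242*93600 = 22651200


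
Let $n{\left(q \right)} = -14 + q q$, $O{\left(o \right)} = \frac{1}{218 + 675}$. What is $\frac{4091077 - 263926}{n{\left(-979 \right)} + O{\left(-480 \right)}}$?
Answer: $\frac{3417645843}{855875312} \approx 3.9932$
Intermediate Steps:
$O{\left(o \right)} = \frac{1}{893}$
$n{\left(q \right)} = -14 + q^{2}$
$\frac{4091077 - 263926}{n{\left(-979 \right)} + O{\left(-480 \right)}} = \frac{4091077 - 263926}{\left(-14 + \left(-979\right)^{2}\right) + \frac{1}{893}} = \frac{3827151}{\left(-14 + 958441\right) + \frac{1}{893}} = \frac{3827151}{958427 + \frac{1}{893}} = \frac{3827151}{\frac{855875312}{893}} = 3827151 \cdot \frac{893}{855875312} = \frac{3417645843}{855875312}$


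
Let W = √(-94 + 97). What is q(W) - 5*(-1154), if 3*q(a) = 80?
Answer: 17390/3 ≈ 5796.7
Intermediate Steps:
W = √3 ≈ 1.7320
q(a) = 80/3 (q(a) = (⅓)*80 = 80/3)
q(W) - 5*(-1154) = 80/3 - 5*(-1154) = 80/3 - 1*(-5770) = 80/3 + 5770 = 17390/3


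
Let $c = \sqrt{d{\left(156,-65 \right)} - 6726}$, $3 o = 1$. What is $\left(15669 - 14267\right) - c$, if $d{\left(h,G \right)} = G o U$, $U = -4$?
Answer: $1402 - \frac{i \sqrt{59754}}{3} \approx 1402.0 - 81.482 i$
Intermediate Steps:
$o = \frac{1}{3}$ ($o = \frac{1}{3} \cdot 1 = \frac{1}{3} \approx 0.33333$)
$d{\left(h,G \right)} = - \frac{4 G}{3}$ ($d{\left(h,G \right)} = G \frac{1}{3} \left(-4\right) = \frac{G}{3} \left(-4\right) = - \frac{4 G}{3}$)
$c = \frac{i \sqrt{59754}}{3}$ ($c = \sqrt{\left(- \frac{4}{3}\right) \left(-65\right) - 6726} = \sqrt{\frac{260}{3} - 6726} = \sqrt{- \frac{19918}{3}} = \frac{i \sqrt{59754}}{3} \approx 81.482 i$)
$\left(15669 - 14267\right) - c = \left(15669 - 14267\right) - \frac{i \sqrt{59754}}{3} = 1402 - \frac{i \sqrt{59754}}{3}$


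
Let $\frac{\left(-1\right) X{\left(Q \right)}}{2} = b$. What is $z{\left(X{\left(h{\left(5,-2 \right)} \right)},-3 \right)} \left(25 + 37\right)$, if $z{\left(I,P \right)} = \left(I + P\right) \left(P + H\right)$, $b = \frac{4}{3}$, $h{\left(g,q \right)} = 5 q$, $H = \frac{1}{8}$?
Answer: $\frac{12121}{12} \approx 1010.1$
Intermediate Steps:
$H = \frac{1}{8} \approx 0.125$
$b = \frac{4}{3}$ ($b = 4 \cdot \frac{1}{3} = \frac{4}{3} \approx 1.3333$)
$X{\left(Q \right)} = - \frac{8}{3}$ ($X{\left(Q \right)} = \left(-2\right) \frac{4}{3} = - \frac{8}{3}$)
$z{\left(I,P \right)} = \left(\frac{1}{8} + P\right) \left(I + P\right)$ ($z{\left(I,P \right)} = \left(I + P\right) \left(P + \frac{1}{8}\right) = \left(I + P\right) \left(\frac{1}{8} + P\right) = \left(\frac{1}{8} + P\right) \left(I + P\right)$)
$z{\left(X{\left(h{\left(5,-2 \right)} \right)},-3 \right)} \left(25 + 37\right) = \left(\left(-3\right)^{2} + \frac{1}{8} \left(- \frac{8}{3}\right) + \frac{1}{8} \left(-3\right) - -8\right) \left(25 + 37\right) = \left(9 - \frac{1}{3} - \frac{3}{8} + 8\right) 62 = \frac{391}{24} \cdot 62 = \frac{12121}{12}$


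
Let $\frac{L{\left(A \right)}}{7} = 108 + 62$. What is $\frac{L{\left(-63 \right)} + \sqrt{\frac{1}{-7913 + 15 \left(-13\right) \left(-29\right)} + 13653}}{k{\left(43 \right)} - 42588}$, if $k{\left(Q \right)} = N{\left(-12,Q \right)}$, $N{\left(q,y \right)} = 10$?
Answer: $- \frac{595}{21289} - \frac{13 \sqrt{411897586}}{96141124} \approx -0.030693$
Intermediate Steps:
$k{\left(Q \right)} = 10$
$L{\left(A \right)} = 1190$ ($L{\left(A \right)} = 7 \left(108 + 62\right) = 7 \cdot 170 = 1190$)
$\frac{L{\left(-63 \right)} + \sqrt{\frac{1}{-7913 + 15 \left(-13\right) \left(-29\right)} + 13653}}{k{\left(43 \right)} - 42588} = \frac{1190 + \sqrt{\frac{1}{-7913 + 15 \left(-13\right) \left(-29\right)} + 13653}}{10 - 42588} = \frac{1190 + \sqrt{\frac{1}{-7913 - -5655} + 13653}}{-42578} = \left(1190 + \sqrt{\frac{1}{-7913 + 5655} + 13653}\right) \left(- \frac{1}{42578}\right) = \left(1190 + \sqrt{\frac{1}{-2258} + 13653}\right) \left(- \frac{1}{42578}\right) = \left(1190 + \sqrt{- \frac{1}{2258} + 13653}\right) \left(- \frac{1}{42578}\right) = \left(1190 + \sqrt{\frac{30828473}{2258}}\right) \left(- \frac{1}{42578}\right) = \left(1190 + \frac{13 \sqrt{411897586}}{2258}\right) \left(- \frac{1}{42578}\right) = - \frac{595}{21289} - \frac{13 \sqrt{411897586}}{96141124}$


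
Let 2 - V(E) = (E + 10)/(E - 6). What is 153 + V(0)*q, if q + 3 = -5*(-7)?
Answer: 811/3 ≈ 270.33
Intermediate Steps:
q = 32 (q = -3 - 5*(-7) = -3 + 35 = 32)
V(E) = 2 - (10 + E)/(-6 + E) (V(E) = 2 - (E + 10)/(E - 6) = 2 - (10 + E)/(-6 + E))
153 + V(0)*q = 153 + ((-22 + 0)/(-6 + 0))*32 = 153 + (-22/(-6))*32 = 153 - 1/6*(-22)*32 = 153 + (11/3)*32 = 153 + 352/3 = 811/3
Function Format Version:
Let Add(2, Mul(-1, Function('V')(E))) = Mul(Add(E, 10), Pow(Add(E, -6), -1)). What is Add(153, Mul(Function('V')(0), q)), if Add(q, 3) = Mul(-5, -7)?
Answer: Rational(811, 3) ≈ 270.33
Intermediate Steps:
q = 32 (q = Add(-3, Mul(-5, -7)) = Add(-3, 35) = 32)
Function('V')(E) = Add(2, Mul(-1, Pow(Add(-6, E), -1), Add(10, E))) (Function('V')(E) = Add(2, Mul(-1, Mul(Add(E, 10), Pow(Add(E, -6), -1)))) = Add(2, Mul(-1, Mul(Add(10, E), Pow(Add(-6, E), -1)))) = Add(2, Mul(-1, Mul(Pow(Add(-6, E), -1), Add(10, E)))) = Add(2, Mul(-1, Pow(Add(-6, E), -1), Add(10, E))))
Add(153, Mul(Function('V')(0), q)) = Add(153, Mul(Mul(Pow(Add(-6, 0), -1), Add(-22, 0)), 32)) = Add(153, Mul(Mul(Pow(-6, -1), -22), 32)) = Add(153, Mul(Mul(Rational(-1, 6), -22), 32)) = Add(153, Mul(Rational(11, 3), 32)) = Add(153, Rational(352, 3)) = Rational(811, 3)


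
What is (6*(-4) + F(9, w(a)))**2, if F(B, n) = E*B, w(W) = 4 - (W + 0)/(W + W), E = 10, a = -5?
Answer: 4356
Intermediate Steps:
w(W) = 7/2 (w(W) = 4 - W/(2*W) = 4 - W*1/(2*W) = 4 - 1*1/2 = 4 - 1/2 = 7/2)
F(B, n) = 10*B
(6*(-4) + F(9, w(a)))**2 = (6*(-4) + 10*9)**2 = (-24 + 90)**2 = 66**2 = 4356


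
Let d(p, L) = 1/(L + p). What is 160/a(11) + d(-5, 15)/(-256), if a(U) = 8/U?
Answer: 563199/2560 ≈ 220.00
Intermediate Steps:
160/a(11) + d(-5, 15)/(-256) = 160/((8/11)) + 1/((15 - 5)*(-256)) = 160/((8*(1/11))) - 1/256/10 = 160/(8/11) + (1/10)*(-1/256) = 160*(11/8) - 1/2560 = 220 - 1/2560 = 563199/2560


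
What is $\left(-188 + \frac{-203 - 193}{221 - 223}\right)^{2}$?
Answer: $100$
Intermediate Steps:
$\left(-188 + \frac{-203 - 193}{221 - 223}\right)^{2} = \left(-188 - \frac{396}{-2}\right)^{2} = \left(-188 - -198\right)^{2} = \left(-188 + 198\right)^{2} = 10^{2} = 100$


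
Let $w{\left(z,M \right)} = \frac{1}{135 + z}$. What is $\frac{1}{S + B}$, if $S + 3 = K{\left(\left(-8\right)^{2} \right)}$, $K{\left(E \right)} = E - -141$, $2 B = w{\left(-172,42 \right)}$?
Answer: $\frac{74}{14947} \approx 0.0049508$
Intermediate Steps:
$B = - \frac{1}{74}$ ($B = \frac{1}{2 \left(135 - 172\right)} = \frac{1}{2 \left(-37\right)} = \frac{1}{2} \left(- \frac{1}{37}\right) = - \frac{1}{74} \approx -0.013514$)
$K{\left(E \right)} = 141 + E$ ($K{\left(E \right)} = E + 141 = 141 + E$)
$S = 202$ ($S = -3 + \left(141 + \left(-8\right)^{2}\right) = -3 + \left(141 + 64\right) = -3 + 205 = 202$)
$\frac{1}{S + B} = \frac{1}{202 - \frac{1}{74}} = \frac{1}{\frac{14947}{74}} = \frac{74}{14947}$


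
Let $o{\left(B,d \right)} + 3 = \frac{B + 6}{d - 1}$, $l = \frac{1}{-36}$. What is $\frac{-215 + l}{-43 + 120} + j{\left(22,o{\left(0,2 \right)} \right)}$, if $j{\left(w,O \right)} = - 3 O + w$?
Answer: $\frac{28295}{2772} \approx 10.207$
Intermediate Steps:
$l = - \frac{1}{36} \approx -0.027778$
$o{\left(B,d \right)} = -3 + \frac{6 + B}{-1 + d}$ ($o{\left(B,d \right)} = -3 + \frac{B + 6}{d - 1} = -3 + \frac{6 + B}{-1 + d}$)
$j{\left(w,O \right)} = w - 3 O$
$\frac{-215 + l}{-43 + 120} + j{\left(22,o{\left(0,2 \right)} \right)} = \frac{-215 - \frac{1}{36}}{-43 + 120} + \left(22 - 3 \frac{9 + 0 - 6}{-1 + 2}\right) = - \frac{7741}{36 \cdot 77} + \left(22 - 3 \frac{9 + 0 - 6}{1}\right) = \left(- \frac{7741}{36}\right) \frac{1}{77} + \left(22 - 3 \cdot 1 \cdot 3\right) = - \frac{7741}{2772} + \left(22 - 9\right) = - \frac{7741}{2772} + 13 = \frac{28295}{2772}$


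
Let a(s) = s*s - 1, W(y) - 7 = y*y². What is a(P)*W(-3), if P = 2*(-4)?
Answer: -1260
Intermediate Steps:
P = -8
W(y) = 7 + y³ (W(y) = 7 + y*y² = 7 + y³)
a(s) = -1 + s² (a(s) = s² - 1 = -1 + s²)
a(P)*W(-3) = (-1 + (-8)²)*(7 + (-3)³) = (-1 + 64)*(7 - 27) = 63*(-20) = -1260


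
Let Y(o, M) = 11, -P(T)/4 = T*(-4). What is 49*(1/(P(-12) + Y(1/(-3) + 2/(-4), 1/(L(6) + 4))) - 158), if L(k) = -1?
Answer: -1401351/181 ≈ -7742.3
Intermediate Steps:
P(T) = 16*T (P(T) = -4*T*(-4) = -(-16)*T = 16*T)
49*(1/(P(-12) + Y(1/(-3) + 2/(-4), 1/(L(6) + 4))) - 158) = 49*(1/(16*(-12) + 11) - 158) = 49*(1/(-192 + 11) - 158) = 49*(1/(-181) - 158) = 49*(-1/181 - 158) = 49*(-28599/181) = -1401351/181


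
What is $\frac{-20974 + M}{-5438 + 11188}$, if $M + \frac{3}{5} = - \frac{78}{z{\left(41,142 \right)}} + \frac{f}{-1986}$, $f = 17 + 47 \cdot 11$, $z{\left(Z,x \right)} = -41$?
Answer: $- \frac{711560319}{195083125} \approx -3.6475$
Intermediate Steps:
$f = 534$ ($f = 17 + 517 = 534$)
$M = \frac{70132}{67855}$ ($M = - \frac{3}{5} + \left(- \frac{78}{-41} + \frac{534}{-1986}\right) = - \frac{3}{5} + \left(\left(-78\right) \left(- \frac{1}{41}\right) + 534 \left(- \frac{1}{1986}\right)\right) = - \frac{3}{5} + \left(\frac{78}{41} - \frac{89}{331}\right) = - \frac{3}{5} + \frac{22169}{13571} = \frac{70132}{67855} \approx 1.0336$)
$\frac{-20974 + M}{-5438 + 11188} = \frac{-20974 + \frac{70132}{67855}}{-5438 + 11188} = - \frac{1423120638}{67855 \cdot 5750} = \left(- \frac{1423120638}{67855}\right) \frac{1}{5750} = - \frac{711560319}{195083125}$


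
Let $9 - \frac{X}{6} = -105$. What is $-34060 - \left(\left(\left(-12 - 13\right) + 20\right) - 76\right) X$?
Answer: $21344$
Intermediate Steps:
$X = 684$ ($X = 54 - -630 = 54 + 630 = 684$)
$-34060 - \left(\left(\left(-12 - 13\right) + 20\right) - 76\right) X = -34060 - \left(\left(\left(-12 - 13\right) + 20\right) - 76\right) 684 = -34060 - \left(\left(-25 + 20\right) - 76\right) 684 = -34060 - \left(-5 - 76\right) 684 = -34060 - \left(-81\right) 684 = -34060 - -55404 = -34060 + 55404 = 21344$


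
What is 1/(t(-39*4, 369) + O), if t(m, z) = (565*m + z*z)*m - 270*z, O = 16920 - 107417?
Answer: -1/7681403 ≈ -1.3018e-7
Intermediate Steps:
O = -90497
t(m, z) = -270*z + m*(z² + 565*m) (t(m, z) = (565*m + z²)*m - 270*z = (z² + 565*m)*m - 270*z = m*(z² + 565*m) - 270*z = -270*z + m*(z² + 565*m))
1/(t(-39*4, 369) + O) = 1/((-270*369 + 565*(-39*4)² - 39*4*369²) - 90497) = 1/((-99630 + 565*(-156)² - 156*136161) - 90497) = 1/((-99630 + 565*24336 - 21241116) - 90497) = 1/((-99630 + 13749840 - 21241116) - 90497) = 1/(-7590906 - 90497) = 1/(-7681403) = -1/7681403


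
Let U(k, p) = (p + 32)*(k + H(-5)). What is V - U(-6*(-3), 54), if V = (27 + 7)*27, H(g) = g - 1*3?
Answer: 58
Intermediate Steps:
H(g) = -3 + g (H(g) = g - 3 = -3 + g)
U(k, p) = (-8 + k)*(32 + p) (U(k, p) = (p + 32)*(k + (-3 - 5)) = (32 + p)*(k - 8) = (32 + p)*(-8 + k) = (-8 + k)*(32 + p))
V = 918 (V = 34*27 = 918)
V - U(-6*(-3), 54) = 918 - (-256 - 8*54 + 32*(-6*(-3)) - 6*(-3)*54) = 918 - (-256 - 432 + 32*18 + 18*54) = 918 - (-256 - 432 + 576 + 972) = 918 - 1*860 = 918 - 860 = 58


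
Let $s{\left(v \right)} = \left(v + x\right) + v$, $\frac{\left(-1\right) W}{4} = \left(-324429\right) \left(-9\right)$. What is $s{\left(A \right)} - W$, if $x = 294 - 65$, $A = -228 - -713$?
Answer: $11680643$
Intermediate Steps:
$A = 485$ ($A = -228 + 713 = 485$)
$x = 229$ ($x = 294 - 65 = 229$)
$W = -11679444$ ($W = - 4 \left(\left(-324429\right) \left(-9\right)\right) = \left(-4\right) 2919861 = -11679444$)
$s{\left(v \right)} = 229 + 2 v$ ($s{\left(v \right)} = \left(v + 229\right) + v = \left(229 + v\right) + v = 229 + 2 v$)
$s{\left(A \right)} - W = \left(229 + 2 \cdot 485\right) - -11679444 = \left(229 + 970\right) + 11679444 = 1199 + 11679444 = 11680643$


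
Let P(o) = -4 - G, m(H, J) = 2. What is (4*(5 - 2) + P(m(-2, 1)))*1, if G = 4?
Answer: 4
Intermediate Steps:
P(o) = -8 (P(o) = -4 - 1*4 = -4 - 4 = -8)
(4*(5 - 2) + P(m(-2, 1)))*1 = (4*(5 - 2) - 8)*1 = (4*3 - 8)*1 = (12 - 8)*1 = 4*1 = 4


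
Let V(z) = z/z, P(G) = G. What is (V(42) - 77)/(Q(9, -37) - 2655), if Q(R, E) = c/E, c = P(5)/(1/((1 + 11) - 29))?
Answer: 1406/49075 ≈ 0.028650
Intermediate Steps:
c = -85 (c = 5/(1/((1 + 11) - 29)) = 5/(1/(12 - 29)) = 5/(1/(-17)) = 5/(-1/17) = 5*(-17) = -85)
Q(R, E) = -85/E
V(z) = 1
(V(42) - 77)/(Q(9, -37) - 2655) = (1 - 77)/(-85/(-37) - 2655) = -76/(-85*(-1/37) - 2655) = -76/(85/37 - 2655) = -76/(-98150/37) = -76*(-37/98150) = 1406/49075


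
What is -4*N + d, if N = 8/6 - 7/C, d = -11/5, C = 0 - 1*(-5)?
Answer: -29/15 ≈ -1.9333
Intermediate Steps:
C = 5 (C = 0 + 5 = 5)
d = -11/5 (d = -11*1/5 = -11/5 ≈ -2.2000)
N = -1/15 (N = 8/6 - 7/5 = 8*(1/6) - 7*1/5 = 4/3 - 7/5 = -1/15 ≈ -0.066667)
-4*N + d = -4*(-1/15) - 11/5 = 4/15 - 11/5 = -29/15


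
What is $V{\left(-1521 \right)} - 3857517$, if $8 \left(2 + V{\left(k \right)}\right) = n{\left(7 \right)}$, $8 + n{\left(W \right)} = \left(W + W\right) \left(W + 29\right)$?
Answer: $-3857457$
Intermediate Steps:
$n{\left(W \right)} = -8 + 2 W \left(29 + W\right)$ ($n{\left(W \right)} = -8 + \left(W + W\right) \left(W + 29\right) = -8 + 2 W \left(29 + W\right)$)
$V{\left(k \right)} = 60$ ($V{\left(k \right)} = -2 + \frac{-8 + 2 \cdot 7^{2} + 58 \cdot 7}{8} = -2 + \frac{-8 + 2 \cdot 49 + 406}{8} = -2 + \frac{-8 + 98 + 406}{8} = -2 + \frac{1}{8} \cdot 496 = -2 + 62 = 60$)
$V{\left(-1521 \right)} - 3857517 = 60 - 3857517 = -3857457$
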